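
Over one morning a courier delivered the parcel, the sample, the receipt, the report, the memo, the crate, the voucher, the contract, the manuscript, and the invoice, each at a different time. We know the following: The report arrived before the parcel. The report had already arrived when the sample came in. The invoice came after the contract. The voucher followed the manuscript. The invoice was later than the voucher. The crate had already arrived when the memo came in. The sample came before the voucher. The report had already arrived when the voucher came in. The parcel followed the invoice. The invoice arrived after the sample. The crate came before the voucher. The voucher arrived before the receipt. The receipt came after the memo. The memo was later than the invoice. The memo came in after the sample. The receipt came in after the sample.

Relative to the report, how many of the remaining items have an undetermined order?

3

Forced after the report: the invoice, the memo, the parcel, the receipt, the sample, and the voucher.
That leaves the contract, the crate, and the manuscript with no forced order relative to the report — 3.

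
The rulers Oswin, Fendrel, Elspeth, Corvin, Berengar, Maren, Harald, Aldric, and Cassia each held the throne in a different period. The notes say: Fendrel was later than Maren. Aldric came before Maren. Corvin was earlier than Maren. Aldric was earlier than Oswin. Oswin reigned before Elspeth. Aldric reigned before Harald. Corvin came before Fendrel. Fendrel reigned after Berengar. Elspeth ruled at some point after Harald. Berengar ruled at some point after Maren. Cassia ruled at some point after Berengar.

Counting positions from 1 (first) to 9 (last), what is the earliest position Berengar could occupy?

Aldric, Corvin, and Maren must all come before Berengar — 3 forced predecessors.
Nothing else is forced ahead of Berengar, so their earliest slot is position 3 + 1 = 4.

4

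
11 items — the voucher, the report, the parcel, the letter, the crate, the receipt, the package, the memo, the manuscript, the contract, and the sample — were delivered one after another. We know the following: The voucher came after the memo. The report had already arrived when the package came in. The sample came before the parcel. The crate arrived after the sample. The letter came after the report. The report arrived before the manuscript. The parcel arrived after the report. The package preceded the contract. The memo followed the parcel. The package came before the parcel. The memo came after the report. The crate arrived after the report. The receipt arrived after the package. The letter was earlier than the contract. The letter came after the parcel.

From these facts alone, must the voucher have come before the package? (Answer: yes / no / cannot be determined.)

no

Tracing the constraints gives the package → the parcel → the memo → the voucher, so the package must come before the voucher.
That means the voucher cannot be before the package.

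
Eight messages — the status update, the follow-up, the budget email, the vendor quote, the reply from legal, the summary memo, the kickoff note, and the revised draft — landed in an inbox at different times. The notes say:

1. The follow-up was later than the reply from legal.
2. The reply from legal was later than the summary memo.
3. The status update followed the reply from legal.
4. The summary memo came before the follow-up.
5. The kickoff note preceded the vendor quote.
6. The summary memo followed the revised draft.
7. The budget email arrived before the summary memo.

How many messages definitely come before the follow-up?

4

Directly stated before the follow-up: the reply from legal and the summary memo.
The budget email reaches the follow-up via the budget email → the summary memo → the follow-up.
The revised draft reaches the follow-up via the revised draft → the summary memo → the follow-up.
That's the budget email, the reply from legal, the revised draft, and the summary memo — 4 in all.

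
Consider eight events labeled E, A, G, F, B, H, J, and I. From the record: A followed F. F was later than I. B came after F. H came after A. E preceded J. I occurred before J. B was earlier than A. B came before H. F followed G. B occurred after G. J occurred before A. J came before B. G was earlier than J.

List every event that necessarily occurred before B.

E, F, G, I, J

Directly stated before B: F, G, and J.
E reaches B via E → J → B.
I reaches B via I → F → B.
No chain forces A (or any of the others) ahead of B.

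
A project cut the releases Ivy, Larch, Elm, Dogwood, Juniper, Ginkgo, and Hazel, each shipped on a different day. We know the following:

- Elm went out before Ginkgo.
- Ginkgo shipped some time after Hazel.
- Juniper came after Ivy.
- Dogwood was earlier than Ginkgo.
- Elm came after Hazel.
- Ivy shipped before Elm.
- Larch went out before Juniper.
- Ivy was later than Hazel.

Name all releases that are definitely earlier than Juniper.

Directly stated before Juniper: Ivy and Larch.
Hazel reaches Juniper via Hazel → Ivy → Juniper.

Hazel, Ivy, Larch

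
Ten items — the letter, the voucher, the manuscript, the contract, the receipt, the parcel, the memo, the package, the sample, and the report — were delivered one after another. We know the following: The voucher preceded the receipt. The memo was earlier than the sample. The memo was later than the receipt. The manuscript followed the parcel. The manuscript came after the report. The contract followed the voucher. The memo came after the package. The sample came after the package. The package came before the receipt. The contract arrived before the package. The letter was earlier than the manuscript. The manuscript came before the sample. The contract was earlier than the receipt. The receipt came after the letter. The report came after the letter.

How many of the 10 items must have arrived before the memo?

Directly stated before the memo: the package and the receipt.
The contract reaches the memo via the contract → the receipt → the memo.
The letter reaches the memo via the letter → the receipt → the memo.
The voucher reaches the memo via the voucher → the receipt → the memo.
That's the contract, the letter, the package, the receipt, and the voucher — 5 in all.

5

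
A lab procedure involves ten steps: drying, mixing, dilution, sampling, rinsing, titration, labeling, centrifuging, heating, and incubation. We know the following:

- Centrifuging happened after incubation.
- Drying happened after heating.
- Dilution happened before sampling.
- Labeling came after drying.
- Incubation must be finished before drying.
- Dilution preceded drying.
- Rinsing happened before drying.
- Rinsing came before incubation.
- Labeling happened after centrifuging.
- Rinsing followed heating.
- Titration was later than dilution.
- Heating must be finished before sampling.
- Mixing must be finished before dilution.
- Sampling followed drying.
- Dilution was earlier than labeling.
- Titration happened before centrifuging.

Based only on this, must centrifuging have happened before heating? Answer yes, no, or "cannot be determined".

Tracing the constraints gives heating → rinsing → incubation → centrifuging, so heating must come before centrifuging.
That means centrifuging cannot be before heating.

no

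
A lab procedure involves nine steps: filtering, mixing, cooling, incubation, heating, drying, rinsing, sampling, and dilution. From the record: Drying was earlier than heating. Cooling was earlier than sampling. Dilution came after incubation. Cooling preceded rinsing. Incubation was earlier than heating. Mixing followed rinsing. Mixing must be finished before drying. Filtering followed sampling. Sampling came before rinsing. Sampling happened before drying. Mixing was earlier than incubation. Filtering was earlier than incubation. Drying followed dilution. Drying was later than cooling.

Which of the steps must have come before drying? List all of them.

cooling, dilution, filtering, incubation, mixing, rinsing, sampling

Directly stated before drying: cooling, dilution, mixing, and sampling.
Filtering reaches drying via filtering → incubation → dilution → drying.
Incubation reaches drying via incubation → dilution → drying.
Rinsing reaches drying via rinsing → mixing → drying.
No chain forces heating ahead of drying.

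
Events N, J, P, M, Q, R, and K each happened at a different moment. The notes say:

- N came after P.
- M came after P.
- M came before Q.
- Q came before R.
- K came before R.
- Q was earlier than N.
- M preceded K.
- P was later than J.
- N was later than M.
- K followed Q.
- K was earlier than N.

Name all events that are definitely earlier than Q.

J, M, P

Directly stated before Q: M.
J reaches Q via J → P → M → Q.
P reaches Q via P → M → Q.
No chain forces R (or any of the others) ahead of Q.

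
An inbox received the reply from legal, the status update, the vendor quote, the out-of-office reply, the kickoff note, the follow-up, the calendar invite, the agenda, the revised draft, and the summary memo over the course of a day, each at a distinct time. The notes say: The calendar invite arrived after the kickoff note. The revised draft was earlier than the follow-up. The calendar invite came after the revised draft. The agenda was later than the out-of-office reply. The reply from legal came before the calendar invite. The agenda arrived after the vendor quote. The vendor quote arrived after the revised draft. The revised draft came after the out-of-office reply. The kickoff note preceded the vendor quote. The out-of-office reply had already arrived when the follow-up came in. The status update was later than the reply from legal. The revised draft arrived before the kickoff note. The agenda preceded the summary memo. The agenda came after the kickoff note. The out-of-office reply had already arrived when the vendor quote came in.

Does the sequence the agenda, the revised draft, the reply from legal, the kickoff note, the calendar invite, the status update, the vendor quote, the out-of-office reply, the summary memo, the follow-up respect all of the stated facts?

The constraints require the out-of-office reply before the agenda, but in the proposed sequence the agenda appears ahead of the out-of-office reply. That one violation is enough.

no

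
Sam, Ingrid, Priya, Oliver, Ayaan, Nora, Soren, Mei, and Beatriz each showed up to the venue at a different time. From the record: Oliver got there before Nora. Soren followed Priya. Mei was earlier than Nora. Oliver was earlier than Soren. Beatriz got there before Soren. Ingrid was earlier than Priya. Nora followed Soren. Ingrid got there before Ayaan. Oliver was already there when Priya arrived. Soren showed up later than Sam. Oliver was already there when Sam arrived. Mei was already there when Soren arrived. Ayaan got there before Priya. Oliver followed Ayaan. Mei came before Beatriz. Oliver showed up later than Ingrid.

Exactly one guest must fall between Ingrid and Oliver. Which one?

Ayaan

Tracing the constraints gives Ingrid → Ayaan → Oliver, so Ayaan sits after Ingrid and before Oliver.
No other guest is forced both after Ingrid and before Oliver.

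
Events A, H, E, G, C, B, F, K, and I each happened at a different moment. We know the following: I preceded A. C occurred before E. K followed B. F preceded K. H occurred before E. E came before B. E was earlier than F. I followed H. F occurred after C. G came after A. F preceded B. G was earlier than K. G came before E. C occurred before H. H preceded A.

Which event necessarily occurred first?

C has a chain of constraints placing it before every other event, so C must be first.

C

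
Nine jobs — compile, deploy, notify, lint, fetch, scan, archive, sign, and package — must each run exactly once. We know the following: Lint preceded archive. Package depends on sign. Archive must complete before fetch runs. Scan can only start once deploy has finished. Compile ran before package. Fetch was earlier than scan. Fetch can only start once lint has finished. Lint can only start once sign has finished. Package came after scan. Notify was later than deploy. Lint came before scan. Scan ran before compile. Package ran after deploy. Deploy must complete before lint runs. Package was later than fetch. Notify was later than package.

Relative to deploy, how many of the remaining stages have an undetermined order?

Forced after deploy: archive, compile, fetch, lint, notify, package, and scan.
That leaves sign with no forced order relative to deploy — 1.

1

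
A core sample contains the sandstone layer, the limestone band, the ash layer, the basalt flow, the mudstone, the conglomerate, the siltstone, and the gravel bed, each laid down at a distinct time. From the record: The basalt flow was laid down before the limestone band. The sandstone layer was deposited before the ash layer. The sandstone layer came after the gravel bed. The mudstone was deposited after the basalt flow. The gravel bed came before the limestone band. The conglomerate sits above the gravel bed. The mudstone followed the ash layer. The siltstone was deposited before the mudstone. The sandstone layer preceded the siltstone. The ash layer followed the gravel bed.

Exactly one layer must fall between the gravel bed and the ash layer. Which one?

the sandstone layer

Tracing the constraints gives the gravel bed → the sandstone layer → the ash layer, so the sandstone layer sits after the gravel bed and before the ash layer.
No other layer is forced both after the gravel bed and before the ash layer.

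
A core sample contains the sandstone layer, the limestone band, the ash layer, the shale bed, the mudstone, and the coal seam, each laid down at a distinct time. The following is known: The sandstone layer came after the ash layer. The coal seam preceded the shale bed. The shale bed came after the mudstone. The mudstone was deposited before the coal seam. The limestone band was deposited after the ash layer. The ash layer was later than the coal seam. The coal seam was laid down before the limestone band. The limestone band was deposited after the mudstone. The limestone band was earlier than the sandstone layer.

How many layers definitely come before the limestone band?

Directly stated before the limestone band: the ash layer, the coal seam, and the mudstone.
No chain forces the sandstone layer (or any of the others) ahead of the limestone band.
That's the ash layer, the coal seam, and the mudstone — 3 in all.

3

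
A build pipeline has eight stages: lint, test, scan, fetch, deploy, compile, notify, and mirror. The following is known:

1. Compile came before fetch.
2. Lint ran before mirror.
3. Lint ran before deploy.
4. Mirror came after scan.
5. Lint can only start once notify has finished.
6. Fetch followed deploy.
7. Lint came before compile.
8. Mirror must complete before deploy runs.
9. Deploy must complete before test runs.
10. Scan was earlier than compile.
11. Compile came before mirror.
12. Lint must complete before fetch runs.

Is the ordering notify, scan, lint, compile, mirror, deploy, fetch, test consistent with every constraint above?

Check each stated constraint against the proposed order — e.g. compile is ahead of fetch; lint is ahead of fetch. Every pair is in the required order; nothing is violated.

yes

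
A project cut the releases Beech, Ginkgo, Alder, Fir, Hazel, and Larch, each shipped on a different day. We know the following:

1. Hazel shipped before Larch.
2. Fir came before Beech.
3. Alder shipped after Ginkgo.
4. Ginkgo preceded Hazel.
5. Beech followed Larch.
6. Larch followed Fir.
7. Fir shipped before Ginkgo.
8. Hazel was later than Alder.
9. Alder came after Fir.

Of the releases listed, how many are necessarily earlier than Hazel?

Directly stated before Hazel: Alder and Ginkgo.
Fir reaches Hazel via Fir → Alder → Hazel.
That's Alder, Fir, and Ginkgo — 3 in all.

3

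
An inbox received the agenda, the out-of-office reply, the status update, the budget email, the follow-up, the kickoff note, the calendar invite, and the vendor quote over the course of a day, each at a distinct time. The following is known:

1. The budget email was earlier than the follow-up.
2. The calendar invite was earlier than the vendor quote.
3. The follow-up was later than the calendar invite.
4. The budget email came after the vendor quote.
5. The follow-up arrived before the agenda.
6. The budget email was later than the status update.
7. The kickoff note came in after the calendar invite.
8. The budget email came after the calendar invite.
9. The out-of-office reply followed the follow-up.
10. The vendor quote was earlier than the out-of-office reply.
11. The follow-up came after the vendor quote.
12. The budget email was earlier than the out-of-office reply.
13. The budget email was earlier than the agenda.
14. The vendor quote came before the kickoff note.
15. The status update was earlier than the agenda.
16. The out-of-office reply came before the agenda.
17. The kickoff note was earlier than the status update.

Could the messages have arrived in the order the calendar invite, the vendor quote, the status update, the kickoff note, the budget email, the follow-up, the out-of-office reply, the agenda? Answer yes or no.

no

The constraints require the kickoff note before the status update, but in the proposed sequence the status update appears ahead of the kickoff note. That one violation is enough.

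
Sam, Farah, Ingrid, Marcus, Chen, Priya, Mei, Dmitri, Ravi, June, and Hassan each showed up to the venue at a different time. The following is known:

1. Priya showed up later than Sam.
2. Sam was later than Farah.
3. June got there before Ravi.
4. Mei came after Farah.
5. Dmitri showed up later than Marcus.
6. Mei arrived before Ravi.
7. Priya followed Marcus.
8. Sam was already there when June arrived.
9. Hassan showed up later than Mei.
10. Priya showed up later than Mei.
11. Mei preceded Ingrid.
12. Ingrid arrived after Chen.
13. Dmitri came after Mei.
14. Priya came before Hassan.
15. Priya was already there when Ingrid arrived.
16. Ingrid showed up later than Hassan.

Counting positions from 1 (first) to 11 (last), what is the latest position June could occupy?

10

June must come before Ravi — 1 guest forced after them.
Everything else can be placed before June in some valid order, so June can sit as late as position 11 − 1 = 10.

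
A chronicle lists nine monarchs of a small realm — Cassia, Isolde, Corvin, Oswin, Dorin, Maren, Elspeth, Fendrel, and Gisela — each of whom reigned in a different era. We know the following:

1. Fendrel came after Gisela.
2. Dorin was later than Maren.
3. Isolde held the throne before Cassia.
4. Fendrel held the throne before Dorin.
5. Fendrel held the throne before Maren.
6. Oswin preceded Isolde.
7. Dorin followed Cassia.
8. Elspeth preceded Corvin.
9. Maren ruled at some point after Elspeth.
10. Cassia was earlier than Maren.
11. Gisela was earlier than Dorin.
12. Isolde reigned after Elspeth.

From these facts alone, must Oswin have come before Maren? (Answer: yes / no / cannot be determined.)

yes

Chain the constraints: Oswin → Isolde → Cassia → Maren. Each link is directly stated, so Oswin comes before Maren.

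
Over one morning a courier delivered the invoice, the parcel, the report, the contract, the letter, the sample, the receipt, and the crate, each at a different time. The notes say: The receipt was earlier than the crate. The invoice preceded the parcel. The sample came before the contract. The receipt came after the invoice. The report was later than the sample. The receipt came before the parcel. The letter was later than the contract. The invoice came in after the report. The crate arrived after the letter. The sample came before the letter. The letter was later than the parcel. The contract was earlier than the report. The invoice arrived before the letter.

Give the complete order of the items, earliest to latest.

The constraints fix every adjacent pair, so only one ordering works:
the sample → the contract → the report → the invoice → the receipt → the parcel → the letter → the crate.

the sample, the contract, the report, the invoice, the receipt, the parcel, the letter, the crate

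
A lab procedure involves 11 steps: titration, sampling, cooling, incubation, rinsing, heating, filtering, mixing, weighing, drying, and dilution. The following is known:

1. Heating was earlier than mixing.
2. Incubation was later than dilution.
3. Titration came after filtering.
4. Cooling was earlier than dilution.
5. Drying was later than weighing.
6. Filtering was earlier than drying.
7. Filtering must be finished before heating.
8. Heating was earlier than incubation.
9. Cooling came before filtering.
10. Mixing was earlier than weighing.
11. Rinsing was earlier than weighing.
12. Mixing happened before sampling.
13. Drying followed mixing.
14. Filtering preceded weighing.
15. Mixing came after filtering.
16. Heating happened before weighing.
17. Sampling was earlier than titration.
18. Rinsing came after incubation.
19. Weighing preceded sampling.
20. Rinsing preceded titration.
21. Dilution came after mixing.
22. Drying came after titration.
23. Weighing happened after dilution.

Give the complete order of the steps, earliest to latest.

The constraints fix every adjacent pair, so only one ordering works:
cooling → filtering → heating → mixing → dilution → incubation → rinsing → weighing → sampling → titration → drying.

cooling, filtering, heating, mixing, dilution, incubation, rinsing, weighing, sampling, titration, drying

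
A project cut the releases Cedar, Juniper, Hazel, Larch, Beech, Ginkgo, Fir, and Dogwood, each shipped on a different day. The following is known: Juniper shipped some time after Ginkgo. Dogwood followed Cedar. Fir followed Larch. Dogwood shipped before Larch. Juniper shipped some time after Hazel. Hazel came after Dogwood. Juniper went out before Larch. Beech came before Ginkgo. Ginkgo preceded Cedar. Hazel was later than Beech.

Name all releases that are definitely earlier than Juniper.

Directly stated before Juniper: Ginkgo and Hazel.
Beech reaches Juniper via Beech → Hazel → Juniper.
Cedar reaches Juniper via Cedar → Dogwood → Hazel → Juniper.
Dogwood reaches Juniper via Dogwood → Hazel → Juniper.

Beech, Cedar, Dogwood, Ginkgo, Hazel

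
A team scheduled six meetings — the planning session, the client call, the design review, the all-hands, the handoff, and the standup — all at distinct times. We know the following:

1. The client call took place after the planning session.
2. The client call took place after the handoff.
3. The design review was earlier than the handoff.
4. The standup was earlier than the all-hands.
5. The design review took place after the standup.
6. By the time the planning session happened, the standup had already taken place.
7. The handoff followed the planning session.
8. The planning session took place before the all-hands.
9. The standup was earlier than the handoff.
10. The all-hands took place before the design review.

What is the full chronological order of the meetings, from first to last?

The constraints fix every adjacent pair, so only one ordering works:
the standup → the planning session → the all-hands → the design review → the handoff → the client call.

the standup, the planning session, the all-hands, the design review, the handoff, the client call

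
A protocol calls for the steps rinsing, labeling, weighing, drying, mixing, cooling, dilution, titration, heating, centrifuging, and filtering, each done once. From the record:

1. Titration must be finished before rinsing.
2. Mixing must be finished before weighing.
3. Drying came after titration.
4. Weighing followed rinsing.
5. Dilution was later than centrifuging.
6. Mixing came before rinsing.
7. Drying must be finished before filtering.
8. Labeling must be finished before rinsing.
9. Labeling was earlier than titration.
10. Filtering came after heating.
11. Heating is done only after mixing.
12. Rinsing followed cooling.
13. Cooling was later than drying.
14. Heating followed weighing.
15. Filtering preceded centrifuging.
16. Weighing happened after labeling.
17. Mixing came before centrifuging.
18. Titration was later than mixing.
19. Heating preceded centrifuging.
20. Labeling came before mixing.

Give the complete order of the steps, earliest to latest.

labeling, mixing, titration, drying, cooling, rinsing, weighing, heating, filtering, centrifuging, dilution

The constraints fix every adjacent pair, so only one ordering works:
labeling → mixing → titration → drying → cooling → rinsing → weighing → heating → filtering → centrifuging → dilution.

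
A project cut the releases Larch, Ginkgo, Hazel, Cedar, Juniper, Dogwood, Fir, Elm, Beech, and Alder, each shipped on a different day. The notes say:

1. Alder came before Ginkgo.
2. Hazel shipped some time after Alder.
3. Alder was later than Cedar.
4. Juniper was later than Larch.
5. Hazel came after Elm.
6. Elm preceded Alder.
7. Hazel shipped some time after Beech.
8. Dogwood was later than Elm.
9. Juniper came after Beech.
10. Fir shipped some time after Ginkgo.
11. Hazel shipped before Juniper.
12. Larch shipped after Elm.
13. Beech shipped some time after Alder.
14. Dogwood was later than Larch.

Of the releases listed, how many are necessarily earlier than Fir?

Directly stated before Fir: Ginkgo.
Alder reaches Fir via Alder → Ginkgo → Fir.
Cedar reaches Fir via Cedar → Alder → Ginkgo → Fir.
Elm reaches Fir via Elm → Alder → Ginkgo → Fir.
No chain forces Dogwood (or any of the others) ahead of Fir.
That's Alder, Cedar, Elm, and Ginkgo — 4 in all.

4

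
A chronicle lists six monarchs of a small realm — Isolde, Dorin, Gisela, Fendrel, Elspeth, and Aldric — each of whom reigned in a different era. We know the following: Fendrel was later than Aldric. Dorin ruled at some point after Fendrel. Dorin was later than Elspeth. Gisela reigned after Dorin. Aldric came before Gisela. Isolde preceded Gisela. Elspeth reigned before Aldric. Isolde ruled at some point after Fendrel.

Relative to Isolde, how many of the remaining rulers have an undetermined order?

1

Forced before Isolde: Aldric, Elspeth, and Fendrel; forced after Isolde: Gisela.
That leaves Dorin with no forced order relative to Isolde — 1.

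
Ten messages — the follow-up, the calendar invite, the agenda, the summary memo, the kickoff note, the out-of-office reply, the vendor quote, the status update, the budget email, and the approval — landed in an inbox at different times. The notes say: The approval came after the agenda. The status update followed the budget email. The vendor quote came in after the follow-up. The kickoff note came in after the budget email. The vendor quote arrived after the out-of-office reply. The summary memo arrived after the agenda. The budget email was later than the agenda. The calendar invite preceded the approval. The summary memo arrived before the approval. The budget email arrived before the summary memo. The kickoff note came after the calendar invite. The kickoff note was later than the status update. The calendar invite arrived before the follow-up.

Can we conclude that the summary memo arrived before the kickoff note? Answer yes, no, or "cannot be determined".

cannot be determined

No chain of stated constraints runs from the summary memo to the kickoff note, and none runs from the kickoff note to the summary memo either.
So the relative order of the summary memo and the kickoff note is not fixed by the given facts.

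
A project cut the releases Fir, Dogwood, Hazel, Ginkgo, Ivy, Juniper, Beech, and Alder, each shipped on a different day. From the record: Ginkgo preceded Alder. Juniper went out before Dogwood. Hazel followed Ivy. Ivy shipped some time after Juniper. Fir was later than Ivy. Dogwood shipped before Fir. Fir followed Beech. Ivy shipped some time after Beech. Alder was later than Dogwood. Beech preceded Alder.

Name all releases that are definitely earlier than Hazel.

Directly stated before Hazel: Ivy.
Beech reaches Hazel via Beech → Ivy → Hazel.
Juniper reaches Hazel via Juniper → Ivy → Hazel.
No chain forces Alder (or any of the others) ahead of Hazel.

Beech, Ivy, Juniper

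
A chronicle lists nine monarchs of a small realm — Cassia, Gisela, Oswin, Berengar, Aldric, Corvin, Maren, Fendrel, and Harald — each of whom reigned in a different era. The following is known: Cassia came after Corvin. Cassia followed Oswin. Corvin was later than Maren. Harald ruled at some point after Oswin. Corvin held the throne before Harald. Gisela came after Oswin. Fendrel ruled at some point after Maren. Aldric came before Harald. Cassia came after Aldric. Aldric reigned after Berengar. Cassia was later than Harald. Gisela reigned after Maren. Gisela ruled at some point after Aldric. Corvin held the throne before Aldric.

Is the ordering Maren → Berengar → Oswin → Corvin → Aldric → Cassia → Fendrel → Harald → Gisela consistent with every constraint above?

The constraints require Harald before Cassia, but in the proposed sequence Cassia appears ahead of Harald. That one violation is enough.

no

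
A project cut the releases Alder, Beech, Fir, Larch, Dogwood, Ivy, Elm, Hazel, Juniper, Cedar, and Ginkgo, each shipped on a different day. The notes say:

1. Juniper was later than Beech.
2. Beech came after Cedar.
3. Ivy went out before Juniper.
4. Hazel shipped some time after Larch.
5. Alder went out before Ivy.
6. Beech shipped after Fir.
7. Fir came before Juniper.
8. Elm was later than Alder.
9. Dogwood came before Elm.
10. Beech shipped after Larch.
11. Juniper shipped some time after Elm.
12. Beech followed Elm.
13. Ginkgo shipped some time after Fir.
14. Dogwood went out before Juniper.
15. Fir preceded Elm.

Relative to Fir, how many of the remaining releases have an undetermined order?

6

Forced after Fir: Beech, Elm, Ginkgo, and Juniper.
That leaves Alder, Cedar, Dogwood, Hazel, Ivy, and Larch with no forced order relative to Fir — 6.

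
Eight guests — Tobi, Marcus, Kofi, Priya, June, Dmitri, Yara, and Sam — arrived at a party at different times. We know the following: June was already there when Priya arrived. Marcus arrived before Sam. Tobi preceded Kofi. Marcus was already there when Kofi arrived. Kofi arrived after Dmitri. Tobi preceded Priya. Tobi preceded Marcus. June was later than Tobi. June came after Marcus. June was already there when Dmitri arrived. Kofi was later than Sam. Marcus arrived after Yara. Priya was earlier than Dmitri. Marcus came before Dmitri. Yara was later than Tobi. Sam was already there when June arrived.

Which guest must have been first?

Tobi has a chain of constraints placing them before every other guest, so Tobi must be first.

Tobi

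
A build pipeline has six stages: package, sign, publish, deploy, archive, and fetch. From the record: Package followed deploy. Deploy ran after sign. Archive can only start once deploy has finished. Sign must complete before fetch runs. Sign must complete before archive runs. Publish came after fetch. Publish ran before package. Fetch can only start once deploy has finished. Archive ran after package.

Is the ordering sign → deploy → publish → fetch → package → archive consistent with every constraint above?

no

The constraints require fetch before publish, but in the proposed sequence publish appears ahead of fetch. That one violation is enough.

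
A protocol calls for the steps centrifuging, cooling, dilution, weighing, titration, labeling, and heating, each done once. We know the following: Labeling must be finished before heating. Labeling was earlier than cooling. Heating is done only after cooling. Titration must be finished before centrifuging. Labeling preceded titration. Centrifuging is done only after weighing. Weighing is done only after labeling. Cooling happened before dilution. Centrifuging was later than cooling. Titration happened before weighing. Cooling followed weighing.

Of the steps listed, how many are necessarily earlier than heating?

4

Directly stated before heating: cooling and labeling.
Titration reaches heating via titration → weighing → cooling → heating.
Weighing reaches heating via weighing → cooling → heating.
That's cooling, labeling, titration, and weighing — 4 in all.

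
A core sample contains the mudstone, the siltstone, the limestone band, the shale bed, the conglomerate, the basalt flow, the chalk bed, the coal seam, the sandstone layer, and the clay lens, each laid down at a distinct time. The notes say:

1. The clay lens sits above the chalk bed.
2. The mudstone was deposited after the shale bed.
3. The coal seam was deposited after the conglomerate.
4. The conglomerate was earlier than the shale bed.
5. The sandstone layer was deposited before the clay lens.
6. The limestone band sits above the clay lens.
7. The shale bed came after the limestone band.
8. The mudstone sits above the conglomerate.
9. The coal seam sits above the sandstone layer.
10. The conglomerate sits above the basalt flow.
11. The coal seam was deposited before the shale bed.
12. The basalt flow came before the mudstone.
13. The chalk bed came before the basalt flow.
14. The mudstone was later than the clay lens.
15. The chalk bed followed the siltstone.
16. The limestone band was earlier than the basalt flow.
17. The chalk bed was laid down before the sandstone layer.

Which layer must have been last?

Every other layer has a chain of constraints placing it before the mudstone, so the mudstone is last.

the mudstone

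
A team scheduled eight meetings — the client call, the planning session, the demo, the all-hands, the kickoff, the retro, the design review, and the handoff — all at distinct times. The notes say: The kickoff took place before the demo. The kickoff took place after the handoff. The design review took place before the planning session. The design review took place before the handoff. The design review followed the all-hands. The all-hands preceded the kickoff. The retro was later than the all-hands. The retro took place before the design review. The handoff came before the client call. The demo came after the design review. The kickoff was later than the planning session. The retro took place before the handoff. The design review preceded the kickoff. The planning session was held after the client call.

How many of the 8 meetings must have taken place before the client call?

Directly stated before the client call: the handoff.
The all-hands reaches the client call via the all-hands → the design review → the handoff → the client call.
The design review reaches the client call via the design review → the handoff → the client call.
The retro reaches the client call via the retro → the handoff → the client call.
No chain forces the planning session (or any of the others) ahead of the client call.
That's the all-hands, the design review, the handoff, and the retro — 4 in all.

4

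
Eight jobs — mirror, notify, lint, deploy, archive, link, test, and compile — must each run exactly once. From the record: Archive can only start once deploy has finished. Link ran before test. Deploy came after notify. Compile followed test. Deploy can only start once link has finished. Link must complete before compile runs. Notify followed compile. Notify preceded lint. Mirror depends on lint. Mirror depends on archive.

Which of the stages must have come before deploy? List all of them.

compile, link, notify, test

Directly stated before deploy: link and notify.
Compile reaches deploy via compile → notify → deploy.
Test reaches deploy via test → compile → notify → deploy.
No chain forces mirror (or any of the others) ahead of deploy.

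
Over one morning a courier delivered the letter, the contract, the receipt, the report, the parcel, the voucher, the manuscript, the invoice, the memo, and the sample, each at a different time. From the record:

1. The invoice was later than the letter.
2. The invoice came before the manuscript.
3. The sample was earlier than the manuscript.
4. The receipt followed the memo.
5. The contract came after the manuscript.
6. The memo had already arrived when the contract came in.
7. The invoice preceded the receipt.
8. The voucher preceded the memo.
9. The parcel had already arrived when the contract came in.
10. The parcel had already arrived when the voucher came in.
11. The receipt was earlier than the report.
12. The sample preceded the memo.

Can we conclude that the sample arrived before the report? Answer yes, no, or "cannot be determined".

Chain the constraints: the sample → the memo → the receipt → the report. Each link is directly stated, so the sample comes before the report.

yes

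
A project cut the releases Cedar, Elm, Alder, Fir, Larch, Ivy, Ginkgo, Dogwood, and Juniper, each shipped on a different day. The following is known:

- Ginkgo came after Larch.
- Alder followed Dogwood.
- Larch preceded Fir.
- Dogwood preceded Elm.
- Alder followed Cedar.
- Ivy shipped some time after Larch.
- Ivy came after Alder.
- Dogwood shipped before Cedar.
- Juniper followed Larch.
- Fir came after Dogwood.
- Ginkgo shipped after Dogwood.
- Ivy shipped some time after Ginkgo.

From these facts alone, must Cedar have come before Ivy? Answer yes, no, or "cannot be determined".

Chain the constraints: Cedar → Alder → Ivy. Each link is directly stated, so Cedar comes before Ivy.

yes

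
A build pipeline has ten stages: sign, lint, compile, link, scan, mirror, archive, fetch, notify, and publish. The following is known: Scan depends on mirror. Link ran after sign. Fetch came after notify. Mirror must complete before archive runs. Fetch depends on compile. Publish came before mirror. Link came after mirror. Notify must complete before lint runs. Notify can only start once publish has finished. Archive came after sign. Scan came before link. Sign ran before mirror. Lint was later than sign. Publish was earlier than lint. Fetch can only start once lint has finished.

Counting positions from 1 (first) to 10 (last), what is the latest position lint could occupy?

Lint must come before fetch — 1 stage forced after it.
Everything else can be placed before lint in some valid order, so lint can sit as late as position 10 − 1 = 9.

9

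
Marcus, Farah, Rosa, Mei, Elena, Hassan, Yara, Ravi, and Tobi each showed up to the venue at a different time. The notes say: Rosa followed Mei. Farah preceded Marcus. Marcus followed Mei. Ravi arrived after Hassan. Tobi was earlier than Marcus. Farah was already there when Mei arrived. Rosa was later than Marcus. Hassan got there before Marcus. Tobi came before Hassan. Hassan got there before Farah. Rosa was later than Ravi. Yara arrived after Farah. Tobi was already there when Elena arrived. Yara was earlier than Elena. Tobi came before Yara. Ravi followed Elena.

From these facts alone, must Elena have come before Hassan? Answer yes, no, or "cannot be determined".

no

Tracing the constraints gives Hassan → Farah → Yara → Elena, so Hassan must come before Elena.
That means Elena cannot be before Hassan.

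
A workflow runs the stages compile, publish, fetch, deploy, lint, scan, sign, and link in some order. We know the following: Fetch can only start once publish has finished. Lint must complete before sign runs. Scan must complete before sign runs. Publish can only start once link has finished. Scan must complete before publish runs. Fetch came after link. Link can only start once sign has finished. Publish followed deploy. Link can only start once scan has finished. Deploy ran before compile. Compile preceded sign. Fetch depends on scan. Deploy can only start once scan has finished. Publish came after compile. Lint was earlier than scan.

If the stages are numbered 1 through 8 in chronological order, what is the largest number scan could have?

Scan must come before compile, deploy, fetch, link, publish, and sign — 6 stages forced after it.
Everything else can be placed before scan in some valid order, so scan can sit as late as position 8 − 6 = 2.

2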